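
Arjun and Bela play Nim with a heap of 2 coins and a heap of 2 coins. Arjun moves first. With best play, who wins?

Bela wins

In binary:
  10  (2)
  10  (2)
  --
  00  (0)
The nim-sum is 0, so this is a P-position: the player to move is in a losing position under optimal play; Arjun is about to move from it and so loses — Bela wins.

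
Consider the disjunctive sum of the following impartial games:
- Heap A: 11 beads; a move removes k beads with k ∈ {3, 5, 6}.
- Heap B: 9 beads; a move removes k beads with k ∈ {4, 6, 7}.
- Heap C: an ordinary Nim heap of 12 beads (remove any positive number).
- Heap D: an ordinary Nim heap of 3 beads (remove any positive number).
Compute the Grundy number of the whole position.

Grundy values for heap A (subtraction set {3, 5, 6}):
k:     0  1  2  3  4  5  6  7  8  9 10 11
g(k):  0  0  0  1  1  1  2  2  2  0  0  0
So g(11) = 0.
Build the Grundy sequence for heap B with g(k) = mex{g(k−s) : s ∈ {4, 6, 7}, s ≤ k}:
g(0) = mex{} = 0
g(1) = mex{} = 0
g(2) = mex{} = 0
g(3) = mex{} = 0
g(4) = mex{0} = 1
g(5) = mex{0} = 1
g(6) = mex{0} = 1
g(7) = mex{0} = 1
g(8) = mex{0,1} = 2
g(9) = mex{0,1} = 2
So g(9) = 2.
Heap C is a plain Nim heap of size 12, so its Grundy value is 12.
Heap D is a plain Nim heap of size 3, so its Grundy value is 3.
The value of a disjunctive sum is the nim-sum of the parts.
Combined value = 0 XOR 2 XOR 12 XOR 3 = 13.

13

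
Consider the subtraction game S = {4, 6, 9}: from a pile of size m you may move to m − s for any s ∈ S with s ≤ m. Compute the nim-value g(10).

2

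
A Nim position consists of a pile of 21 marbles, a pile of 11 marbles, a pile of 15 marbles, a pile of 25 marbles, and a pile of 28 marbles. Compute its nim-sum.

20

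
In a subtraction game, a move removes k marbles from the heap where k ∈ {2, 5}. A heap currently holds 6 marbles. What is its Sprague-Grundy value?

1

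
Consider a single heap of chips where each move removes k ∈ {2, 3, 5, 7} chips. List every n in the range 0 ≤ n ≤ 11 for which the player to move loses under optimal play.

Compute g(0), g(1), … for moves {2, 3, 5, 7}:
g(0) = mex{} = 0
g(1) = mex{} = 0
g(2) = mex{0} = 1
g(3) = mex{0} = 1
g(4) = mex{0,1} = 2
g(5) = mex{0,1} = 2
g(6) = mex{0,1,2} = 3
g(7) = mex{0,1,2} = 3
g(8) = mex{0,1,2,3} = 4
g(9) = mex{1,2,3} = 0
g(10) = mex{1,2,3,4} = 0
g(11) = mex{0,2,3,4} = 1
The P-positions (g = 0) in 0..11 are 0, 1, 9, 10.

0, 1, 9, 10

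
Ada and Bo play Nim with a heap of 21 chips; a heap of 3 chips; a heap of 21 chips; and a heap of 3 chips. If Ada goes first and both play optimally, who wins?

Bo wins

Compute the nim-sum pairwise:
21 XOR 3 = 22
22 XOR 21 = 3
3 XOR 3 = 0
The nim-sum is 0, so this is a P-position: the player to move is in a losing position under optimal play; Ada is about to move from it and so loses — Bo wins.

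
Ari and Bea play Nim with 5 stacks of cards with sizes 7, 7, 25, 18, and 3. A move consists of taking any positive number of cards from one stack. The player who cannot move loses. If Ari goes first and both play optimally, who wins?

Write each in binary and XOR column by column:
  00111  (7)
  00111  (7)
  11001  (25)
  10010  (18)
  00011  (3)
  -----
  01000  (8)
The nim-sum is 8 ≠ 0, so this is an N-position: the player to move can win; Ari has a winning move.

Ari wins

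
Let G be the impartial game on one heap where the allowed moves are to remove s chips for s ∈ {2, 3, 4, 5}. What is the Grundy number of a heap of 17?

1

Compute g(0), g(1), … for moves {2, 3, 4, 5}:
k:     0  1  2  3  4  5  6  7  8  9 10 11 12 13 14 15 16 17
g(k):  0  0  1  1  2  2  3  0  0  1  1  2  2  3  0  0  1  1
So g(17) = 1.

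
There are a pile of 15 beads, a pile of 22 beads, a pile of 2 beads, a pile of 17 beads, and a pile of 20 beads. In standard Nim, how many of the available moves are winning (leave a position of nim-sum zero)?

3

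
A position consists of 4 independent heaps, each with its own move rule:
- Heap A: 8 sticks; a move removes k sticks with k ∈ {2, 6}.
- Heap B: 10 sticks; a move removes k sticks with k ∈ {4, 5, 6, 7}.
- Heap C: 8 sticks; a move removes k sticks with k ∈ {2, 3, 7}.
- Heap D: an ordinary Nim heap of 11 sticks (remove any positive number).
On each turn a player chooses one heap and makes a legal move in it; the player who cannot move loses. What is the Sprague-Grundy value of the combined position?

Build the Grundy sequence for heap A with g(k) = mex{g(k−s) : s ∈ {2, 6}, s ≤ k}:
k:     0  1  2  3  4  5  6  7  8
g(k):  0  0  1  1  0  0  1  1  0
So g(8) = 0.
Build the Grundy sequence for heap B with g(k) = mex{g(k−s) : s ∈ {4, 5, 6, 7}, s ≤ k}:
g(0) = mex{} = 0
g(1) = mex{} = 0
g(2) = mex{} = 0
g(3) = mex{} = 0
g(4) = mex{0} = 1
g(5) = mex{0} = 1
g(6) = mex{0} = 1
g(7) = mex{0} = 1
g(8) = mex{0,1} = 2
g(9) = mex{0,1} = 2
g(10) = mex{0,1} = 2
So g(10) = 2.
Build the Grundy sequence for heap C with g(k) = mex{g(k−s) : s ∈ {2, 3, 7}, s ≤ k}:
g(0) = mex{} = 0
g(1) = mex{} = 0
g(2) = mex{0} = 1
g(3) = mex{0} = 1
g(4) = mex{0,1} = 2
g(5) = mex{1} = 0
g(6) = mex{1,2} = 0
g(7) = mex{0,2} = 1
g(8) = mex{0} = 1
So g(8) = 1.
Heap D is a plain Nim heap of size 11, so its Grundy value is 11.
The value of a disjunctive sum is the nim-sum of the parts.
Combined value = 0 XOR 2 XOR 1 XOR 11 = 8.

8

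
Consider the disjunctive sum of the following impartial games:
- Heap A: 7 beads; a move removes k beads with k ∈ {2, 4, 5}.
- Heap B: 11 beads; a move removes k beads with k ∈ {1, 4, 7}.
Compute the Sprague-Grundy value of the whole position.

1

Build the Grundy sequence for heap A with g(k) = mex{g(k−s) : s ∈ {2, 4, 5}, s ≤ k}:
g(0) = mex{} = 0
g(1) = mex{} = 0
g(2) = mex{0} = 1
g(3) = mex{0} = 1
g(4) = mex{0,1} = 2
g(5) = mex{0,1} = 2
g(6) = mex{0,1,2} = 3
g(7) = mex{1,2} = 0
So g(7) = 0.
For heap B, compute g(0), g(1), … with moves {1, 4, 7}:
k:     0  1  2  3  4  5  6  7  8  9 10 11
g(k):  0  1  0  1  2  0  1  2  0  1  0  1
So g(11) = 1.
The value of a disjunctive sum is the nim-sum of the parts.
Combined value = 0 ⊕ 1 = 1.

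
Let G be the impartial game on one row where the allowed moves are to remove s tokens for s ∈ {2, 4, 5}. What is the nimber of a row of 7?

0

Build the Grundy sequence with g(k) = mex{g(k−s) : s ∈ {2, 4, 5}, s ≤ k}:
k:     0  1  2  3  4  5  6  7
g(k):  0  0  1  1  2  2  3  0
So g(7) = 0.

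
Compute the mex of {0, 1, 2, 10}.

3

The values 0, 1, 2 are all present; 3 is the first non-negative integer missing from the set.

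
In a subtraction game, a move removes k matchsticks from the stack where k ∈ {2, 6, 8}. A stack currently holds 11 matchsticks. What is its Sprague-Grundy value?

Compute g(0), g(1), … for moves {2, 6, 8}:
g(0) = mex{} = 0
g(1) = mex{} = 0
g(2) = mex{0} = 1
g(3) = mex{0} = 1
g(4) = mex{1} = 0
g(5) = mex{1} = 0
g(6) = mex{0} = 1
g(7) = mex{0} = 1
g(8) = mex{0,1} = 2
g(9) = mex{0,1} = 2
g(10) = mex{0,1,2} = 3
g(11) = mex{0,1,2} = 3
So g(11) = 3.

3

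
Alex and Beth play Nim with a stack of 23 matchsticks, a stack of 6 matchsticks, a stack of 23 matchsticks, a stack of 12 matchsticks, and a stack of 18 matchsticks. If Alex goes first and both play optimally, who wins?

Nim-sum: 23 ^ 6 ^ 23 ^ 12 ^ 18 = 24.
The nim-sum is 24 ≠ 0, so this is an N-position: the player to move can win; Alex has a winning move.

Alex wins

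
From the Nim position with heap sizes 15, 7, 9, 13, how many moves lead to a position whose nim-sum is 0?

3

Bitwise XOR of the heap sizes:
  1111  (15)
  0111  (7)
  1001  (9)
  1101  (13)
  ----
  1100  (12)
The overall nim-sum is X = 12. A heap of size p has a winning move iff p XOR X < p (reduce it to p XOR X).
  15: 15 XOR 12 = 3 < 15 — winning move (to 3).
  7: 7 XOR 12 = 11 ≥ 7 — no move.
  9: 9 XOR 12 = 5 < 9 — winning move (to 5).
  13: 13 XOR 12 = 1 < 13 — winning move (to 1).
That gives 3 winning moves.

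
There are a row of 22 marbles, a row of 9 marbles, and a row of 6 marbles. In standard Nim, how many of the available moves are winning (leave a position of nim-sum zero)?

Write each in binary and XOR column by column:
  10110  (22)
  01001  (9)
  00110  (6)
  -----
  11001  (25)
The overall nim-sum is X = 25. A row of size p has a winning move iff p XOR X < p (reduce it to p XOR X).
  22: 22 XOR 25 = 15 < 22 — winning move (to 15).
  9: 9 XOR 25 = 16 ≥ 9 — no move.
  6: 6 XOR 25 = 31 ≥ 6 — no move.
That gives 1 winning move.

1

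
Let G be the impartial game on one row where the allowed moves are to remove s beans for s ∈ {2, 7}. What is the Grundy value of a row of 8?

Compute g(0), g(1), … for moves {2, 7}:
k:     0  1  2  3  4  5  6  7  8
g(k):  0  0  1  1  0  0  1  1  2
So g(8) = 2.

2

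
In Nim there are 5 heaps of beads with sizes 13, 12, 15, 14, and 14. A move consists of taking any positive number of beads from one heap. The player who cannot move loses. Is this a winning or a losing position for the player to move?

Winning position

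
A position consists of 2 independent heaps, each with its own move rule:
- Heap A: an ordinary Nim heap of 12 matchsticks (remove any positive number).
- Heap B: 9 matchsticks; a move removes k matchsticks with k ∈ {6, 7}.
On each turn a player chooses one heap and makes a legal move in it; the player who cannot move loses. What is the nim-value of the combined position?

13

Heap A is a plain Nim heap of size 12, so its Grundy value is 12.
For heap B, compute g(0), g(1), … with moves {6, 7}:
g(0) = mex{} = 0
g(1) = mex{} = 0
g(2) = mex{} = 0
g(3) = mex{} = 0
g(4) = mex{} = 0
g(5) = mex{} = 0
g(6) = mex{0} = 1
g(7) = mex{0} = 1
g(8) = mex{0} = 1
g(9) = mex{0} = 1
So g(9) = 1.
By the Sprague-Grundy theorem, the Grundy value of a sum of independent games is the XOR of the component values.
Combined value = 12 ⊕ 1 = 13.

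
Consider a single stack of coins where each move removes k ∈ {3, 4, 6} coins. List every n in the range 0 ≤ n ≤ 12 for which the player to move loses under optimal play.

0, 1, 2, 9, 10, 11

Build the Grundy sequence with g(k) = mex{g(k−s) : s ∈ {3, 4, 6}, s ≤ k}:
k:     0  1  2  3  4  5  6  7  8  9 10 11 12
g(k):  0  0  0  1  1  1  2  2  2  0  0  0  1
The P-positions (g = 0) in 0..12 are 0, 1, 2, 9, 10, 11.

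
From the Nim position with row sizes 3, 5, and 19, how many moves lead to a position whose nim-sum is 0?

1

In binary:
  00011  (3)
  00101  (5)
  10011  (19)
  -----
  10101  (21)
The overall nim-sum is X = 21. A row of size p has a winning move iff p XOR X < p (reduce it to p XOR X).
  3: 3 XOR 21 = 22 ≥ 3 — no move.
  5: 5 XOR 21 = 16 ≥ 5 — no move.
  19: 19 XOR 21 = 6 < 19 — winning move (to 6).
That gives 1 winning move.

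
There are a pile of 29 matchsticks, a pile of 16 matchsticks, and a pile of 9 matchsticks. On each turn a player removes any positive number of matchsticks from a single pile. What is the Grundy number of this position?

Nim-sum: 29 ⊕ 16 ⊕ 9 = 4.

4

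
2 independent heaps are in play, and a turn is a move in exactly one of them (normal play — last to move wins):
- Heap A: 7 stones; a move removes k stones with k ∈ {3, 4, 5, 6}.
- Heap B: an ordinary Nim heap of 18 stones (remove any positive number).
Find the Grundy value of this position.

16

For heap A, compute g(0), g(1), … with moves {3, 4, 5, 6}:
g(0) = mex{} = 0
g(1) = mex{} = 0
g(2) = mex{} = 0
g(3) = mex{0} = 1
g(4) = mex{0} = 1
g(5) = mex{0} = 1
g(6) = mex{0,1} = 2
g(7) = mex{0,1} = 2
So g(7) = 2.
Heap B is a plain Nim heap of size 18, so its Grundy value is 18.
By the Sprague-Grundy theorem, the Grundy value of a sum of independent games is the XOR of the component values.
Combined value = 2 ⊕ 18 = 16.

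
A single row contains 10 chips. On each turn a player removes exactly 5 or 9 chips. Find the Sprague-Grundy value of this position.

Build the Grundy sequence with g(k) = mex{g(k−s) : s ∈ {5, 9}, s ≤ k}:
g(0) = mex{} = 0
g(1) = mex{} = 0
g(2) = mex{} = 0
g(3) = mex{} = 0
g(4) = mex{} = 0
g(5) = mex{0} = 1
g(6) = mex{0} = 1
g(7) = mex{0} = 1
g(8) = mex{0} = 1
g(9) = mex{0} = 1
g(10) = mex{0,1} = 2
So g(10) = 2.

2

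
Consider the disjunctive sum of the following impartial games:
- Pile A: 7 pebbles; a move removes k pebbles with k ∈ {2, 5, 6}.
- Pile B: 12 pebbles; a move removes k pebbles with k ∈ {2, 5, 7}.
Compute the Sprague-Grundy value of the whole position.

2

Build the Grundy sequence for pile A with g(k) = mex{g(k−s) : s ∈ {2, 5, 6}, s ≤ k}:
k:     0  1  2  3  4  5  6  7
g(k):  0  0  1  1  0  2  1  3
So g(7) = 3.
For pile B, compute g(0), g(1), … with moves {2, 5, 7}:
g(0) = mex{} = 0
g(1) = mex{} = 0
g(2) = mex{0} = 1
g(3) = mex{0} = 1
g(4) = mex{1} = 0
g(5) = mex{0,1} = 2
g(6) = mex{0} = 1
g(7) = mex{0,1,2} = 3
g(8) = mex{0,1} = 2
g(9) = mex{0,1,3} = 2
g(10) = mex{1,2} = 0
g(11) = mex{0,1,2} = 3
g(12) = mex{0,2,3} = 1
So g(12) = 1.
The value of a disjunctive sum is the nim-sum of the parts.
Combined value = 3 XOR 1 = 2.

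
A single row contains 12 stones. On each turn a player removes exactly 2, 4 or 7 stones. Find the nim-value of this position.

Grundy values for subtraction set {2, 4, 7}:
k:     0  1  2  3  4  5  6  7  8  9 10 11 12
g(k):  0  0  1  1  2  2  0  3  1  0  2  1  0
So g(12) = 0.

0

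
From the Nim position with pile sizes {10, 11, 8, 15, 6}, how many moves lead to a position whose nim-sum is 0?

0

Nim-sum: 10 ⊕ 11 ⊕ 8 ⊕ 15 ⊕ 6 = 0.
The nim-sum is already 0, so every move leaves a nonzero nim-sum — there are no winning moves.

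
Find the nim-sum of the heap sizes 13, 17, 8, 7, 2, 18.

Compute the nim-sum pairwise:
13 XOR 17 = 28
28 XOR 8 = 20
20 XOR 7 = 19
19 XOR 2 = 17
17 XOR 18 = 3

3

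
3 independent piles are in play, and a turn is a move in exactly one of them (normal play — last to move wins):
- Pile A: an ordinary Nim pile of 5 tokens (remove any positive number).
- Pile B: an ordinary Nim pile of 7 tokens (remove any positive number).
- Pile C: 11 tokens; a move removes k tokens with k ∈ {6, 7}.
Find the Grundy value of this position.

3

Pile A is a plain Nim pile of size 5, so its Grundy value is 5.
Pile B is a plain Nim pile of size 7, so its Grundy value is 7.
Build the Grundy sequence for pile C with g(k) = mex{g(k−s) : s ∈ {6, 7}, s ≤ k}:
k:     0  1  2  3  4  5  6  7  8  9 10 11
g(k):  0  0  0  0  0  0  1  1  1  1  1  1
So g(11) = 1.
The value of a disjunctive sum is the nim-sum of the parts.
Combined value = 5 ⊕ 7 ⊕ 1 = 3.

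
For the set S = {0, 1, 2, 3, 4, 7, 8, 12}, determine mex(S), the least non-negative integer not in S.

5

The values 0, 1, 2, 3, 4 are all present; 5 is the first non-negative integer missing from the set.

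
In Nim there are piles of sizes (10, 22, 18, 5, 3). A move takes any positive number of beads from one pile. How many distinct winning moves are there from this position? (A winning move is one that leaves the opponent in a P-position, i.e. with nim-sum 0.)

Compute the nim-sum pairwise:
10 ⊕ 22 = 28
28 ⊕ 18 = 14
14 ⊕ 5 = 11
11 ⊕ 3 = 8
The overall nim-sum is X = 8. A pile of size p has a winning move iff p XOR X < p (reduce it to p XOR X).
  10: 10 XOR 8 = 2 < 10 — winning move (to 2).
  22: 22 XOR 8 = 30 ≥ 22 — no move.
  18: 18 XOR 8 = 26 ≥ 18 — no move.
  5: 5 XOR 8 = 13 ≥ 5 — no move.
  3: 3 XOR 8 = 11 ≥ 3 — no move.
That gives 1 winning move.

1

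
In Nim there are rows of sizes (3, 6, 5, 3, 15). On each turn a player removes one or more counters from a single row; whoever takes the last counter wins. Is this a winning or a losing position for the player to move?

Winning position

Compute the nim-sum pairwise:
3 ^ 6 = 5
5 ^ 5 = 0
0 ^ 3 = 3
3 ^ 15 = 12
The nim-sum is 12 ≠ 0, so this is an N-position: the player to move can win.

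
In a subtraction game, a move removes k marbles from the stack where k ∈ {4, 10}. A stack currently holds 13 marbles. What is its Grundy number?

Build the Grundy sequence with g(k) = mex{g(k−s) : s ∈ {4, 10}, s ≤ k}:
k:     0  1  2  3  4  5  6  7  8  9 10 11 12 13
g(k):  0  0  0  0  1  1  1  1  0  0  2  2  1  1
So g(13) = 1.

1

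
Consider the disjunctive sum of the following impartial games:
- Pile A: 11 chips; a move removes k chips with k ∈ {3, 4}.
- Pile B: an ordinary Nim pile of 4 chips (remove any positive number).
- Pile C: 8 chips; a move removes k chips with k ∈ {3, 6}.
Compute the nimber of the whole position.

Grundy values for pile A (subtraction set {3, 4}):
k:     0  1  2  3  4  5  6  7  8  9 10 11
g(k):  0  0  0  1  1  1  2  0  0  0  1  1
So g(11) = 1.
Pile B is a plain Nim pile of size 4, so its Grundy value is 4.
Grundy values for pile C (subtraction set {3, 6}):
g(0) = mex{} = 0
g(1) = mex{} = 0
g(2) = mex{} = 0
g(3) = mex{0} = 1
g(4) = mex{0} = 1
g(5) = mex{0} = 1
g(6) = mex{0,1} = 2
g(7) = mex{0,1} = 2
g(8) = mex{0,1} = 2
So g(8) = 2.
By the Sprague-Grundy theorem, the Grundy value of a sum of independent games is the XOR of the component values.
Combined value = 1 XOR 4 XOR 2 = 7.

7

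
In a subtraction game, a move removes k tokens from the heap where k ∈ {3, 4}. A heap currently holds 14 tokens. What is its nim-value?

0

Compute g(0), g(1), … for moves {3, 4}:
g(0) = mex{} = 0
g(1) = mex{} = 0
g(2) = mex{} = 0
g(3) = mex{0} = 1
g(4) = mex{0} = 1
g(5) = mex{0} = 1
g(6) = mex{0,1} = 2
g(7) = mex{1} = 0
g(8) = mex{1} = 0
g(9) = mex{1,2} = 0
g(10) = mex{0,2} = 1
g(11) = mex{0} = 1
g(12) = mex{0} = 1
g(13) = mex{0,1} = 2
g(14) = mex{1} = 0
So g(14) = 0.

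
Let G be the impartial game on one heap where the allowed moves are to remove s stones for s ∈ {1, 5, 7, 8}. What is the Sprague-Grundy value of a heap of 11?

3

Compute g(0), g(1), … for moves {1, 5, 7, 8}:
k:     0  1  2  3  4  5  6  7  8  9 10 11
g(k):  0  1  0  1  0  1  0  1  2  3  2  3
So g(11) = 3.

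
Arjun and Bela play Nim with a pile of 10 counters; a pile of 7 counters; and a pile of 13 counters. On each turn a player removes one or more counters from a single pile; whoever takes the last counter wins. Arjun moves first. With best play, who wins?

Bela wins

Compute the nim-sum pairwise:
10 ^ 7 = 13
13 ^ 13 = 0
The nim-sum is 0, so this is a P-position: the player to move is in a losing position under optimal play; Arjun is about to move from it and so loses — Bela wins.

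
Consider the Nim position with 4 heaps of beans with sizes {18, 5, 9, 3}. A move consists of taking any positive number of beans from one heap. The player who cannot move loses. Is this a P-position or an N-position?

N-position

Nim-sum: 18 XOR 5 XOR 9 XOR 3 = 29.
The nim-sum is 29 ≠ 0, so this is an N-position: the player to move can win.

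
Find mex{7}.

0 is not in the set, so the mex is 0.

0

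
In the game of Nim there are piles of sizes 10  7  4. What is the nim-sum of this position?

Compute the nim-sum pairwise:
10 ^ 7 = 13
13 ^ 4 = 9

9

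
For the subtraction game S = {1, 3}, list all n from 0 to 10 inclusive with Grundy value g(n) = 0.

Compute g(0), g(1), … for moves {1, 3}:
g(0) = mex{} = 0
g(1) = mex{0} = 1
g(2) = mex{1} = 0
g(3) = mex{0} = 1
g(4) = mex{1} = 0
g(5) = mex{0} = 1
g(6) = mex{1} = 0
g(7) = mex{0} = 1
g(8) = mex{1} = 0
g(9) = mex{0} = 1
g(10) = mex{1} = 0
The P-positions (g = 0) in 0..10 are 0, 2, 4, 6, 8, 10.

0, 2, 4, 6, 8, 10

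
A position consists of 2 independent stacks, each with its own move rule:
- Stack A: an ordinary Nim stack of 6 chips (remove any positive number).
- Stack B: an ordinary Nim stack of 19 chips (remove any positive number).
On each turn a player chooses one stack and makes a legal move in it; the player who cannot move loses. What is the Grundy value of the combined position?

Stack A is a plain Nim stack of size 6, so its Grundy value is 6.
Stack B is a plain Nim stack of size 19, so its Grundy value is 19.
By the Sprague-Grundy theorem, the Grundy value of a sum of independent games is the XOR of the component values.
Combined value = 6 XOR 19 = 21.

21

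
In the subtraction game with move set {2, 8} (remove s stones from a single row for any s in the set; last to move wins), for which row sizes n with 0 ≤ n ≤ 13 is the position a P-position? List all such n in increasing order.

0, 1, 4, 5, 10, 11

Compute g(0), g(1), … for moves {2, 8}:
k:     0  1  2  3  4  5  6  7  8  9 10 11 12 13
g(k):  0  0  1  1  0  0  1  1  2  2  0  0  1  1
The P-positions (g = 0) in 0..13 are 0, 1, 4, 5, 10, 11.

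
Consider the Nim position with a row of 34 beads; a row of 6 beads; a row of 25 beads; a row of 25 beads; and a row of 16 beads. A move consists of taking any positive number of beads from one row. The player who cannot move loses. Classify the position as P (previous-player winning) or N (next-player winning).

N-position

Write each in binary and XOR column by column:
  100010  (34)
  000110  (6)
  011001  (25)
  011001  (25)
  010000  (16)
  ------
  110100  (52)
The nim-sum is 52 ≠ 0, so this is an N-position: the player to move can win.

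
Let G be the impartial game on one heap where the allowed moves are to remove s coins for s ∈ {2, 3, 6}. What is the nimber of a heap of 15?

3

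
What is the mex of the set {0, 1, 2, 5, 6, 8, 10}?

The values 0, 1, 2 are all present; 3 is the first non-negative integer missing from the set.

3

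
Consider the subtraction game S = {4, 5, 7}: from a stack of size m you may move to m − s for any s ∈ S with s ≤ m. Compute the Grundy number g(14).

Compute g(0), g(1), … for moves {4, 5, 7}:
g(0) = mex{} = 0
g(1) = mex{} = 0
g(2) = mex{} = 0
g(3) = mex{} = 0
g(4) = mex{0} = 1
g(5) = mex{0} = 1
g(6) = mex{0} = 1
g(7) = mex{0} = 1
g(8) = mex{0,1} = 2
g(9) = mex{0,1} = 2
g(10) = mex{0,1} = 2
g(11) = mex{1} = 0
g(12) = mex{1,2} = 0
g(13) = mex{1,2} = 0
g(14) = mex{1,2} = 0
So g(14) = 0.

0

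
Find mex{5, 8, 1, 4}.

0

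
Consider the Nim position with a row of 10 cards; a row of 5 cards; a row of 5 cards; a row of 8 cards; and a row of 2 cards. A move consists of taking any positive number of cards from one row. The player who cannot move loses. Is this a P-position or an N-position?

Compute the nim-sum pairwise:
10 ⊕ 5 = 15
15 ⊕ 5 = 10
10 ⊕ 8 = 2
2 ⊕ 2 = 0
The nim-sum is 0, so this is a P-position: the player to move is in a losing position under optimal play.

P-position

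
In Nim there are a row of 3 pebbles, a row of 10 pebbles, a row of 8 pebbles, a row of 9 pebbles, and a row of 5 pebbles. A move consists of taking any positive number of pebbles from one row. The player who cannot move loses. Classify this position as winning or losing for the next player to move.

Nim-sum: 3 ⊕ 10 ⊕ 8 ⊕ 9 ⊕ 5 = 13.
The nim-sum is 13 ≠ 0, so this is an N-position: the player to move can win.

Winning position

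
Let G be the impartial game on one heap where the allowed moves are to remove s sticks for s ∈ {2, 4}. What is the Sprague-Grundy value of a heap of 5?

2

Compute g(0), g(1), … for moves {2, 4}:
g(0) = mex{} = 0
g(1) = mex{} = 0
g(2) = mex{0} = 1
g(3) = mex{0} = 1
g(4) = mex{0,1} = 2
g(5) = mex{0,1} = 2
So g(5) = 2.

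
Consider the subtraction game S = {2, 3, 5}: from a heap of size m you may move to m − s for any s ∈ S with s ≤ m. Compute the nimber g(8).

0

Compute g(0), g(1), … for moves {2, 3, 5}:
k:     0  1  2  3  4  5  6  7  8
g(k):  0  0  1  1  2  2  3  0  0
So g(8) = 0.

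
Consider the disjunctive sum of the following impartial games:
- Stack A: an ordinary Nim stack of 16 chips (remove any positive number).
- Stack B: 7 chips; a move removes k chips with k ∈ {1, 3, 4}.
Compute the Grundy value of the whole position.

16

Stack A is a plain Nim stack of size 16, so its Grundy value is 16.
Grundy values for stack B (subtraction set {1, 3, 4}):
g(0) = mex{} = 0
g(1) = mex{0} = 1
g(2) = mex{1} = 0
g(3) = mex{0} = 1
g(4) = mex{0,1} = 2
g(5) = mex{0,1,2} = 3
g(6) = mex{0,1,3} = 2
g(7) = mex{1,2} = 0
So g(7) = 0.
The value of a disjunctive sum is the nim-sum of the parts.
Combined value = 16 XOR 0 = 16.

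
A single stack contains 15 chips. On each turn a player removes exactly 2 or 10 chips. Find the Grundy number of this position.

1

Compute g(0), g(1), … for moves {2, 10}:
k:     0  1  2  3  4  5  6  7  8  9 10 11 12 13 14 15
g(k):  0  0  1  1  0  0  1  1  0  0  1  1  0  0  1  1
So g(15) = 1.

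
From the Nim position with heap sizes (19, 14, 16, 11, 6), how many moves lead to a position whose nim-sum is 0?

Nim-sum: 19 ⊕ 14 ⊕ 16 ⊕ 11 ⊕ 6 = 0.
The nim-sum is already 0, so every move leaves a nonzero nim-sum — there are no winning moves.

0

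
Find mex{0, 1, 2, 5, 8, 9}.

3

The values 0, 1, 2 are all present; 3 is the first non-negative integer missing from the set.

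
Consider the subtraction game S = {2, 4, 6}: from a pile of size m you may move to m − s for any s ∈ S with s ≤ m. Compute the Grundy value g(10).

1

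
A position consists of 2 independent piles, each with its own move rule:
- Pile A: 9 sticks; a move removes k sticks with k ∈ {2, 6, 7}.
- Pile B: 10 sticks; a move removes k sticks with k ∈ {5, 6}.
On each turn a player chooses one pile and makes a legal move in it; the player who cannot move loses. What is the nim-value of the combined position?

For pile A, compute g(0), g(1), … with moves {2, 6, 7}:
k:     0  1  2  3  4  5  6  7  8  9
g(k):  0  0  1  1  0  0  1  1  2  0
So g(9) = 0.
Grundy values for pile B (subtraction set {5, 6}):
k:     0  1  2  3  4  5  6  7  8  9 10
g(k):  0  0  0  0  0  1  1  1  1  1  2
So g(10) = 2.
The value of a disjunctive sum is the nim-sum of the parts.
Combined value = 0 ⊕ 2 = 2.

2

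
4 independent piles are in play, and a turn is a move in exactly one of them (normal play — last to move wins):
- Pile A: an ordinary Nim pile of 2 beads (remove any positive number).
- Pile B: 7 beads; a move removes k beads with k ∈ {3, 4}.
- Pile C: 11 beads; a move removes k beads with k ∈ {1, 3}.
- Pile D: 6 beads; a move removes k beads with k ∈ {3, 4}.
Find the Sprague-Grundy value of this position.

Pile A is a plain Nim pile of size 2, so its Grundy value is 2.
Build the Grundy sequence for pile B with g(k) = mex{g(k−s) : s ∈ {3, 4}, s ≤ k}:
k:     0  1  2  3  4  5  6  7
g(k):  0  0  0  1  1  1  2  0
So g(7) = 0.
For pile C, compute g(0), g(1), … with moves {1, 3}:
g(0) = mex{} = 0
g(1) = mex{0} = 1
g(2) = mex{1} = 0
g(3) = mex{0} = 1
g(4) = mex{1} = 0
g(5) = mex{0} = 1
g(6) = mex{1} = 0
g(7) = mex{0} = 1
g(8) = mex{1} = 0
g(9) = mex{0} = 1
g(10) = mex{1} = 0
g(11) = mex{0} = 1
So g(11) = 1.
Grundy values for pile D (subtraction set {3, 4}):
k:     0  1  2  3  4  5  6
g(k):  0  0  0  1  1  1  2
So g(6) = 2.
By the Sprague-Grundy theorem, the Grundy value of a sum of independent games is the XOR of the component values.
Combined value = 2 XOR 0 XOR 1 XOR 2 = 1.

1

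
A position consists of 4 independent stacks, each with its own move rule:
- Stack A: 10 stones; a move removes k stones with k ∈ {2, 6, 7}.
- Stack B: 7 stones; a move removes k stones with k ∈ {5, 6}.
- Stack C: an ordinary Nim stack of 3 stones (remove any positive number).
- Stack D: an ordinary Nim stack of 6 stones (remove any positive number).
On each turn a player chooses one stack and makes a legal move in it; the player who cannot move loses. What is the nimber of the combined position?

For stack A, compute g(0), g(1), … with moves {2, 6, 7}:
k:     0  1  2  3  4  5  6  7  8  9 10
g(k):  0  0  1  1  0  0  1  1  2  0  3
So g(10) = 3.
Grundy values for stack B (subtraction set {5, 6}):
g(0) = mex{} = 0
g(1) = mex{} = 0
g(2) = mex{} = 0
g(3) = mex{} = 0
g(4) = mex{} = 0
g(5) = mex{0} = 1
g(6) = mex{0} = 1
g(7) = mex{0} = 1
So g(7) = 1.
Stack C is a plain Nim stack of size 3, so its Grundy value is 3.
Stack D is a plain Nim stack of size 6, so its Grundy value is 6.
By the Sprague-Grundy theorem, the Grundy value of a sum of independent games is the XOR of the component values.
Combined value = 3 XOR 1 XOR 3 XOR 6 = 7.

7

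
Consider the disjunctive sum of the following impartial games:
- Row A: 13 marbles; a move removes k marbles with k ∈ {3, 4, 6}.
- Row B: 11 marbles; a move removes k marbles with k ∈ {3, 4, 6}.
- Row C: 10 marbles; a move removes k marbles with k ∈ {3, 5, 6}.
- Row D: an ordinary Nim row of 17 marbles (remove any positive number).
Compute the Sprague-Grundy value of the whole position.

Build the Grundy sequence for row A with g(k) = mex{g(k−s) : s ∈ {3, 4, 6}, s ≤ k}:
g(0) = mex{} = 0
g(1) = mex{} = 0
g(2) = mex{} = 0
g(3) = mex{0} = 1
g(4) = mex{0} = 1
g(5) = mex{0} = 1
g(6) = mex{0,1} = 2
g(7) = mex{0,1} = 2
g(8) = mex{0,1} = 2
g(9) = mex{1,2} = 0
g(10) = mex{1,2} = 0
g(11) = mex{1,2} = 0
g(12) = mex{0,2} = 1
g(13) = mex{0,2} = 1
So g(13) = 1.
Build the Grundy sequence for row B with g(k) = mex{g(k−s) : s ∈ {3, 4, 6}, s ≤ k}:
k:     0  1  2  3  4  5  6  7  8  9 10 11
g(k):  0  0  0  1  1  1  2  2  2  0  0  0
So g(11) = 0.
Build the Grundy sequence for row C with g(k) = mex{g(k−s) : s ∈ {3, 5, 6}, s ≤ k}:
k:     0  1  2  3  4  5  6  7  8  9 10
g(k):  0  0  0  1  1  1  2  2  2  0  0
So g(10) = 0.
Row D is a plain Nim row of size 17, so its Grundy value is 17.
By the Sprague-Grundy theorem, the Grundy value of a sum of independent games is the XOR of the component values.
Combined value = 1 XOR 0 XOR 0 XOR 17 = 16.

16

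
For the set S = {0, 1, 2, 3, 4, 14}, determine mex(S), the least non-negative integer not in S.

The values 0, 1, 2, 3, 4 are all present; 5 is the first non-negative integer missing from the set.

5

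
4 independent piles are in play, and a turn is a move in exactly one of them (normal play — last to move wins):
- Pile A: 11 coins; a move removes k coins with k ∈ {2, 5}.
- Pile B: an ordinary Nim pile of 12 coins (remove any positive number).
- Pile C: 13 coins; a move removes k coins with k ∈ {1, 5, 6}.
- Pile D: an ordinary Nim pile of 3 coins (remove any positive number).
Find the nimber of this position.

Grundy values for pile A (subtraction set {2, 5}):
k:     0  1  2  3  4  5  6  7  8  9 10 11
g(k):  0  0  1  1  0  2  1  0  0  1  1  0
So g(11) = 0.
Pile B is a plain Nim pile of size 12, so its Grundy value is 12.
For pile C, compute g(0), g(1), … with moves {1, 5, 6}:
g(0) = mex{} = 0
g(1) = mex{0} = 1
g(2) = mex{1} = 0
g(3) = mex{0} = 1
g(4) = mex{1} = 0
g(5) = mex{0} = 1
g(6) = mex{0,1} = 2
g(7) = mex{0,1,2} = 3
g(8) = mex{0,1,3} = 2
g(9) = mex{0,1,2} = 3
g(10) = mex{0,1,3} = 2
g(11) = mex{1,2} = 0
g(12) = mex{0,2,3} = 1
g(13) = mex{1,2,3} = 0
So g(13) = 0.
Pile D is a plain Nim pile of size 3, so its Grundy value is 3.
By the Sprague-Grundy theorem, the Grundy value of a sum of independent games is the XOR of the component values.
Combined value = 0 XOR 12 XOR 0 XOR 3 = 15.

15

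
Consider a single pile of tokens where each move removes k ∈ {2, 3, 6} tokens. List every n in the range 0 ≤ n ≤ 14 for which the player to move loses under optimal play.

Compute g(0), g(1), … for moves {2, 3, 6}:
g(0) = mex{} = 0
g(1) = mex{} = 0
g(2) = mex{0} = 1
g(3) = mex{0} = 1
g(4) = mex{0,1} = 2
g(5) = mex{1} = 0
g(6) = mex{0,1,2} = 3
g(7) = mex{0,2} = 1
g(8) = mex{0,1,3} = 2
g(9) = mex{1,3} = 0
g(10) = mex{1,2} = 0
g(11) = mex{0,2} = 1
g(12) = mex{0,3} = 1
g(13) = mex{0,1} = 2
g(14) = mex{1,2} = 0
The P-positions (g = 0) in 0..14 are 0, 1, 5, 9, 10, 14.

0, 1, 5, 9, 10, 14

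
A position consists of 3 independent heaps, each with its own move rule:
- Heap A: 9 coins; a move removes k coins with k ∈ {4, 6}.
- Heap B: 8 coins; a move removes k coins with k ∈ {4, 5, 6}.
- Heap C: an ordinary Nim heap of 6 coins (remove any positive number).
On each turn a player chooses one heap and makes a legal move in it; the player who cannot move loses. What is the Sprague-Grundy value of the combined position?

Build the Grundy sequence for heap A with g(k) = mex{g(k−s) : s ∈ {4, 6}, s ≤ k}:
k:     0  1  2  3  4  5  6  7  8  9
g(k):  0  0  0  0  1  1  1  1  2  2
So g(9) = 2.
Build the Grundy sequence for heap B with g(k) = mex{g(k−s) : s ∈ {4, 5, 6}, s ≤ k}:
k:     0  1  2  3  4  5  6  7  8
g(k):  0  0  0  0  1  1  1  1  2
So g(8) = 2.
Heap C is a plain Nim heap of size 6, so its Grundy value is 6.
The value of a disjunctive sum is the nim-sum of the parts.
Combined value = 2 ⊕ 2 ⊕ 6 = 6.

6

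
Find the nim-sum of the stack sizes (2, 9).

11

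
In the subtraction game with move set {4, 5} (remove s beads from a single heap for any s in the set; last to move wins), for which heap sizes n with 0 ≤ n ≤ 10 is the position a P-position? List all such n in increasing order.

0, 1, 2, 3, 9, 10

Build the Grundy sequence with g(k) = mex{g(k−s) : s ∈ {4, 5}, s ≤ k}:
g(0) = mex{} = 0
g(1) = mex{} = 0
g(2) = mex{} = 0
g(3) = mex{} = 0
g(4) = mex{0} = 1
g(5) = mex{0} = 1
g(6) = mex{0} = 1
g(7) = mex{0} = 1
g(8) = mex{0,1} = 2
g(9) = mex{1} = 0
g(10) = mex{1} = 0
The P-positions (g = 0) in 0..10 are 0, 1, 2, 3, 9, 10.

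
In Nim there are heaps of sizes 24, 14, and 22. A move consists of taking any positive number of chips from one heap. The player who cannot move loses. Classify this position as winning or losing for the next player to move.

Losing position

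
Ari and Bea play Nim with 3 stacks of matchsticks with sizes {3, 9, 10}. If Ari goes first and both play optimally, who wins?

Compute the nim-sum pairwise:
3 ⊕ 9 = 10
10 ⊕ 10 = 0
The nim-sum is 0, so this is a P-position: the player to move is in a losing position under optimal play; Ari is about to move from it and so loses — Bea wins.

Bea wins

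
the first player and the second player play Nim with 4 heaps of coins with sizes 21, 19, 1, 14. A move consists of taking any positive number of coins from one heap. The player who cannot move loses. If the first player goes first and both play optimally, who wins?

the first player wins

Nim-sum: 21 ^ 19 ^ 1 ^ 14 = 9.
The nim-sum is 9 ≠ 0, so this is an N-position: the player to move can win; the first player has a winning move.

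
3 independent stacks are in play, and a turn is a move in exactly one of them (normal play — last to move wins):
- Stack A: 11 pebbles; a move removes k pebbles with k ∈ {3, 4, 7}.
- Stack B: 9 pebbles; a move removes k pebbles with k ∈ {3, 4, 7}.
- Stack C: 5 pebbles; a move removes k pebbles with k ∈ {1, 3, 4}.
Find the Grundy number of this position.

0

Build the Grundy sequence for stack A with g(k) = mex{g(k−s) : s ∈ {3, 4, 7}, s ≤ k}:
g(0) = mex{} = 0
g(1) = mex{} = 0
g(2) = mex{} = 0
g(3) = mex{0} = 1
g(4) = mex{0} = 1
g(5) = mex{0} = 1
g(6) = mex{0,1} = 2
g(7) = mex{0,1} = 2
g(8) = mex{0,1} = 2
g(9) = mex{0,1,2} = 3
g(10) = mex{1,2} = 0
g(11) = mex{1,2} = 0
So g(11) = 0.
Grundy values for stack B (subtraction set {3, 4, 7}):
k:     0  1  2  3  4  5  6  7  8  9
g(k):  0  0  0  1  1  1  2  2  2  3
So g(9) = 3.
For stack C, compute g(0), g(1), … with moves {1, 3, 4}:
g(0) = mex{} = 0
g(1) = mex{0} = 1
g(2) = mex{1} = 0
g(3) = mex{0} = 1
g(4) = mex{0,1} = 2
g(5) = mex{0,1,2} = 3
So g(5) = 3.
The value of a disjunctive sum is the nim-sum of the parts.
Combined value = 0 XOR 3 XOR 3 = 0.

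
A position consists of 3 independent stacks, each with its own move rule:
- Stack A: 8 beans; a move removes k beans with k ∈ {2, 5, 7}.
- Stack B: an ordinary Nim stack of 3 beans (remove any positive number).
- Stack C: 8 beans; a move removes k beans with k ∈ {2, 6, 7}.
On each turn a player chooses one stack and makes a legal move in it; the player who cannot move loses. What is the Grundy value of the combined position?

3

Build the Grundy sequence for stack A with g(k) = mex{g(k−s) : s ∈ {2, 5, 7}, s ≤ k}:
k:     0  1  2  3  4  5  6  7  8
g(k):  0  0  1  1  0  2  1  3  2
So g(8) = 2.
Stack B is a plain Nim stack of size 3, so its Grundy value is 3.
For stack C, compute g(0), g(1), … with moves {2, 6, 7}:
g(0) = mex{} = 0
g(1) = mex{} = 0
g(2) = mex{0} = 1
g(3) = mex{0} = 1
g(4) = mex{1} = 0
g(5) = mex{1} = 0
g(6) = mex{0} = 1
g(7) = mex{0} = 1
g(8) = mex{0,1} = 2
So g(8) = 2.
By the Sprague-Grundy theorem, the Grundy value of a sum of independent games is the XOR of the component values.
Combined value = 2 ⊕ 3 ⊕ 2 = 3.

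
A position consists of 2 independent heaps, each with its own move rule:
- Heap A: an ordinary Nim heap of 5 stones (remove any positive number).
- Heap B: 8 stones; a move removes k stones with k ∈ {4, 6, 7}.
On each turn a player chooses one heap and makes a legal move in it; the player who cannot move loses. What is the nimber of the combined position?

Heap A is a plain Nim heap of size 5, so its Grundy value is 5.
Grundy values for heap B (subtraction set {4, 6, 7}):
g(0) = mex{} = 0
g(1) = mex{} = 0
g(2) = mex{} = 0
g(3) = mex{} = 0
g(4) = mex{0} = 1
g(5) = mex{0} = 1
g(6) = mex{0} = 1
g(7) = mex{0} = 1
g(8) = mex{0,1} = 2
So g(8) = 2.
The value of a disjunctive sum is the nim-sum of the parts.
Combined value = 5 ⊕ 2 = 7.

7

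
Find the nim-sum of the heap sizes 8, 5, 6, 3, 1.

9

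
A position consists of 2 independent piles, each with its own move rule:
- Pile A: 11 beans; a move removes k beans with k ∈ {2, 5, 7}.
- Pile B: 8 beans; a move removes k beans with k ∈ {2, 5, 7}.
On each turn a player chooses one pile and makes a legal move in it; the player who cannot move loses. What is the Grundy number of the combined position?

1

For pile A, compute g(0), g(1), … with moves {2, 5, 7}:
k:     0  1  2  3  4  5  6  7  8  9 10 11
g(k):  0  0  1  1  0  2  1  3  2  2  0  3
So g(11) = 3.
Build the Grundy sequence for pile B with g(k) = mex{g(k−s) : s ∈ {2, 5, 7}, s ≤ k}:
k:     0  1  2  3  4  5  6  7  8
g(k):  0  0  1  1  0  2  1  3  2
So g(8) = 2.
The value of a disjunctive sum is the nim-sum of the parts.
Combined value = 3 XOR 2 = 1.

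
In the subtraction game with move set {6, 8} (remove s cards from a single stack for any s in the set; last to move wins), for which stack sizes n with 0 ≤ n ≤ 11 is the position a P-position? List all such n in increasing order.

0, 1, 2, 3, 4, 5

Compute g(0), g(1), … for moves {6, 8}:
g(0) = mex{} = 0
g(1) = mex{} = 0
g(2) = mex{} = 0
g(3) = mex{} = 0
g(4) = mex{} = 0
g(5) = mex{} = 0
g(6) = mex{0} = 1
g(7) = mex{0} = 1
g(8) = mex{0} = 1
g(9) = mex{0} = 1
g(10) = mex{0} = 1
g(11) = mex{0} = 1
The P-positions (g = 0) in 0..11 are 0, 1, 2, 3, 4, 5.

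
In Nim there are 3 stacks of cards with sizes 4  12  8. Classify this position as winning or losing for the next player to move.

Losing position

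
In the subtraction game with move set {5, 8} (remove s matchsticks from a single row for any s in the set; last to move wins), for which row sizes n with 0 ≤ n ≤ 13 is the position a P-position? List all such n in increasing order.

0, 1, 2, 3, 4, 13

Compute g(0), g(1), … for moves {5, 8}:
g(0) = mex{} = 0
g(1) = mex{} = 0
g(2) = mex{} = 0
g(3) = mex{} = 0
g(4) = mex{} = 0
g(5) = mex{0} = 1
g(6) = mex{0} = 1
g(7) = mex{0} = 1
g(8) = mex{0} = 1
g(9) = mex{0} = 1
g(10) = mex{0,1} = 2
g(11) = mex{0,1} = 2
g(12) = mex{0,1} = 2
g(13) = mex{1} = 0
The P-positions (g = 0) in 0..13 are 0, 1, 2, 3, 4, 13.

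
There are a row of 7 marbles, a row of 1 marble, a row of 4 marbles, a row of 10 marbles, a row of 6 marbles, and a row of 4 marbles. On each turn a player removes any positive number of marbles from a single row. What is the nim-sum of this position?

Compute the nim-sum pairwise:
7 ⊕ 1 = 6
6 ⊕ 4 = 2
2 ⊕ 10 = 8
8 ⊕ 6 = 14
14 ⊕ 4 = 10

10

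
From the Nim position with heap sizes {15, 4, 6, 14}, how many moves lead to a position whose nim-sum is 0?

3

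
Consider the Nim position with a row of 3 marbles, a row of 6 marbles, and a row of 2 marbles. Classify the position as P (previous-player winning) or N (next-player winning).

Nim-sum: 3 XOR 6 XOR 2 = 7.
The nim-sum is 7 ≠ 0, so this is an N-position: the player to move can win.

N-position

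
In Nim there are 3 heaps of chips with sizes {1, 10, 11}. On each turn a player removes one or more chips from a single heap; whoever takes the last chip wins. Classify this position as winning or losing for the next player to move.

Losing position

Write each in binary and XOR column by column:
  0001  (1)
  1010  (10)
  1011  (11)
  ----
  0000  (0)
The nim-sum is 0, so this is a P-position: the player to move is in a losing position under optimal play.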